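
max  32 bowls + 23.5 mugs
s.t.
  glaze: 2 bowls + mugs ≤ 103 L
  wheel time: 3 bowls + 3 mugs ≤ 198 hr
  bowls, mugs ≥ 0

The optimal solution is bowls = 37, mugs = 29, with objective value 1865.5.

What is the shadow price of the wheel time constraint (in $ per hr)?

5

Both glaze and wheel time are binding at x*.
The binding rows give the dual system: 2·y_glaze + 3·y_wheel time = 32 and 1·y_glaze + 3·y_wheel time = 23.5.
→ y_glaze = 8.5 and y_wheel time = 5.
Shadow price of wheel time = 5.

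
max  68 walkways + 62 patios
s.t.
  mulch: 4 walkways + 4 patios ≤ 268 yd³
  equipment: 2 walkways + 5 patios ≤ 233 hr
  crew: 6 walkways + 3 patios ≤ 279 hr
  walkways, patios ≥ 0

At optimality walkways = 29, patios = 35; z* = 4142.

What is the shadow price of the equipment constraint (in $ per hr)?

Check each constraint at x*: mulch 256/268 (slack 12); equipment 233/233 (tight); crew 279/279 (tight).
By complementary slackness, y = 0 for the non-binding constraint.
Dual feasibility on the basic columns requires 2·y_equipment + 6·y_crew = 68, 5·y_equipment + 3·y_crew = 62.
→ y_equipment = 7 and y_crew = 9.
Shadow price of equipment = 7.

7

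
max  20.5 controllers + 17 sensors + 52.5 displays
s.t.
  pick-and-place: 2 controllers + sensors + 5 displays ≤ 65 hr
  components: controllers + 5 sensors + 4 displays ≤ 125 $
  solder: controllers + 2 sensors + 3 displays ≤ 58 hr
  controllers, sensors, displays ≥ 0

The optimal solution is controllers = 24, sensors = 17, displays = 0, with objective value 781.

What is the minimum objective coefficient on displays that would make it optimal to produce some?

53.5

Check each constraint at x*: pick-and-place 65/65 (tight); components 109/125 (slack 16); solder 58/58 (tight).
By complementary slackness, y = 0 for the non-binding constraint.
From A_Bᵀ y = c: 2·y_pick-and-place + 1·y_solder = 20.5; 1·y_pick-and-place + 2·y_solder = 17.
Solving: y_pick-and-place = 8, y_solder = 4.5.
displays enters the basis when its profit ≥ yᵀa₃ = 8·5 + 4.5·3 = 53.5.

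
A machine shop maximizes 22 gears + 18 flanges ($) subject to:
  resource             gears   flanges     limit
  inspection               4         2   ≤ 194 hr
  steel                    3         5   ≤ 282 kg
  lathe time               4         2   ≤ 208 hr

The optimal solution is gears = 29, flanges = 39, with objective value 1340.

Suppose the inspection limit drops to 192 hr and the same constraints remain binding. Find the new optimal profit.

1332

Check each constraint at x*: inspection 194/194 (tight); steel 282/282 (tight); lathe time 194/208 (slack 14).
Since lathe time is not tight, its dual is 0.
From A_Bᵀ y = c: 4·y_inspection + 3·y_steel = 22; 2·y_inspection + 5·y_steel = 18.
Solving: y_inspection = 4, y_steel = 2.
Δz = y_inspection·Δb = 4 × (-2) = -8, so new z* = 1340 − 8 = 1332.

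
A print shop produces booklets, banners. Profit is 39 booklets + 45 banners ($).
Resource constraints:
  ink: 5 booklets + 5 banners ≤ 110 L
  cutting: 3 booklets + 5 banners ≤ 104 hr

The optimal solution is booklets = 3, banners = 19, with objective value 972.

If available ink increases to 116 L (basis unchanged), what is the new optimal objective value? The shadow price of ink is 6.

1008

Δb = 6, so new z* = 972 + (6)·(6) = 972 + 36 = 1008.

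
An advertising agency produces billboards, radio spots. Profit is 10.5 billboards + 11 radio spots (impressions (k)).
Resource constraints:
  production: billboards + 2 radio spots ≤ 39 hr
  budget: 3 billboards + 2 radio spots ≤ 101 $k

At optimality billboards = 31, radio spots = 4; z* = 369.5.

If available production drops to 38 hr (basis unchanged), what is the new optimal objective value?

Check each constraint at x*: production 39/39 (tight); budget 101/101 (tight).
Dual feasibility on the basic columns requires 1·y_production + 3·y_budget = 10.5, 2·y_production + 2·y_budget = 11.
This yields shadow prices y_production = 3, y_budget = 2.5.
Δz = y_production·Δb = 3 × (-1) = -3, so new z* = 369.5 − 3 = 366.5.

366.5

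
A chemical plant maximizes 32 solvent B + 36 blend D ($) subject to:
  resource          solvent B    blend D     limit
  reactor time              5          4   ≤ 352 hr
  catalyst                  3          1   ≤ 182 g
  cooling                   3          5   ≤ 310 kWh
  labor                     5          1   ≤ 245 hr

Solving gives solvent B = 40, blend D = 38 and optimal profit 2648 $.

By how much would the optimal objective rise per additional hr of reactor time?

4

At the optimum: reactor time uses 352 of 352 (binding); catalyst uses 158 of 182 (slack = 24); cooling uses 310 of 310 (binding); labor uses 238 of 245 (slack = 7).
By complementary slackness, y = 0 for the non-binding constraints.
From A_Bᵀ y = c: 5·y_reactor time + 3·y_cooling = 32; 4·y_reactor time + 5·y_cooling = 36.
This yields shadow prices y_reactor time = 4, y_cooling = 4.
Shadow price of reactor time = 4.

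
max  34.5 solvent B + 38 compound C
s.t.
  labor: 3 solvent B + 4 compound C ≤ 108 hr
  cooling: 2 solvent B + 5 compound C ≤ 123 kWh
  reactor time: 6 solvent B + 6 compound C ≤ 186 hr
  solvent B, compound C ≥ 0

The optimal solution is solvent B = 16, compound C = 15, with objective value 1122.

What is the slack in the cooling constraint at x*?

cooling used = 2·16 + 5·15 = 107; slack = 123 − 107 = 16.

16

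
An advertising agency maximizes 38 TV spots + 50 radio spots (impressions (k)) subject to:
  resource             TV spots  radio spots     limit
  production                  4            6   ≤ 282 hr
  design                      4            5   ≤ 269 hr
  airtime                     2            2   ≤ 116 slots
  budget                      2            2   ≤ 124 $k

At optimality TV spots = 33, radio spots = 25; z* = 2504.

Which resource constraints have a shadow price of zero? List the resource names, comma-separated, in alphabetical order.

budget, design

production: 282/282 (binding)
design: 257/269 (slack 12)
airtime: 116/116 (binding)
budget: 116/124 (slack 8)
By complementary slackness, a constraint with positive slack has shadow price 0 → budget, design.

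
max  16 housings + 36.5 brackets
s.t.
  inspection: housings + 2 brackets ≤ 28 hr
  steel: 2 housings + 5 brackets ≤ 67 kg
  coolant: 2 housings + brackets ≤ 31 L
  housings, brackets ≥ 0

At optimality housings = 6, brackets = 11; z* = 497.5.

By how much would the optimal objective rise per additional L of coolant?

At the optimum: inspection uses 28 of 28 (binding); steel uses 67 of 67 (binding); coolant uses 23 of 31 (slack = 8).
By complementary slackness, y = 0 for the non-binding constraint.
From A_Bᵀ y = c: 1·y_inspection + 2·y_steel = 16; 2·y_inspection + 5·y_steel = 36.5.
Solving: y_inspection = 7, y_steel = 4.5.
Shadow price of coolant = 0.

0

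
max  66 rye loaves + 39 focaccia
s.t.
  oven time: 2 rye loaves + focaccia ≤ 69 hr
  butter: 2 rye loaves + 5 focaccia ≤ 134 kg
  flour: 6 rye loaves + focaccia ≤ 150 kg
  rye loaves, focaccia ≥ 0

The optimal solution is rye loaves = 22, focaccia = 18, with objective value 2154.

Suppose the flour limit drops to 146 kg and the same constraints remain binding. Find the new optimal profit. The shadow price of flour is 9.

Δb = -4, so new z* = 2154 + (9)·(-4) = 2154 − 36 = 2118.

2118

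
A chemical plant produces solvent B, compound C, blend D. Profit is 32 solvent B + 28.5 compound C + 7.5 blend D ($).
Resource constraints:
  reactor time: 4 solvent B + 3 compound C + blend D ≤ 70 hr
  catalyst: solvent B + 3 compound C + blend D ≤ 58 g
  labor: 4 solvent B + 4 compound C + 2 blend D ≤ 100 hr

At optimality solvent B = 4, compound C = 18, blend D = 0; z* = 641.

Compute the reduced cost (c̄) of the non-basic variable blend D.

Check each constraint at x*: reactor time 70/70 (tight); catalyst 58/58 (tight); labor 88/100 (slack 12).
Since labor is not tight, its dual is 0.
From A_Bᵀ y = c: 4·y_reactor time + 1·y_catalyst = 32; 3·y_reactor time + 3·y_catalyst = 28.5.
This yields shadow prices y_reactor time = 7.5, y_catalyst = 2.
Reduced cost of blend D: c₃ − yᵀa₃ = 7.5 − (7.5·1 + 2·1) = 7.5 − 9.5 = -2.

-2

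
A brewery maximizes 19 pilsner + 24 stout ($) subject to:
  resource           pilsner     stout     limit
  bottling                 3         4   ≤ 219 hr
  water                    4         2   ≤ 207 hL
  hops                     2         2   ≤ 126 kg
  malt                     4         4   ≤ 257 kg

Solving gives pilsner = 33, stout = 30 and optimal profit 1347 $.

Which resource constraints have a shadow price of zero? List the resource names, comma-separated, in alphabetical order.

malt, water

bottling: 219/219 (binding)
water: 192/207 (slack 15)
hops: 126/126 (binding)
malt: 252/257 (slack 5)
By complementary slackness, a constraint with positive slack has shadow price 0 → malt, water.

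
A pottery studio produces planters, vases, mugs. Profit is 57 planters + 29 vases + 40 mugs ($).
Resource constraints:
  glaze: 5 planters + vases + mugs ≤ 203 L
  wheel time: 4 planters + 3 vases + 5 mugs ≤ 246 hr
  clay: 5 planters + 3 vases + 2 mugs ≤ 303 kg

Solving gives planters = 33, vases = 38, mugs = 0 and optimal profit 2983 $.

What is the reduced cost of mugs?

Binding: glaze and wheel time. Non-binding: clay (24 unused).
Since clay is not tight, its dual is 0.
The binding rows give the dual system: 5·y_glaze + 4·y_wheel time = 57 and 1·y_glaze + 3·y_wheel time = 29.
This yields shadow prices y_glaze = 5, y_wheel time = 8.
Reduced cost of mugs: c₃ − yᵀa₃ = 40 − (5·1 + 8·5) = 40 − 45 = -5.

-5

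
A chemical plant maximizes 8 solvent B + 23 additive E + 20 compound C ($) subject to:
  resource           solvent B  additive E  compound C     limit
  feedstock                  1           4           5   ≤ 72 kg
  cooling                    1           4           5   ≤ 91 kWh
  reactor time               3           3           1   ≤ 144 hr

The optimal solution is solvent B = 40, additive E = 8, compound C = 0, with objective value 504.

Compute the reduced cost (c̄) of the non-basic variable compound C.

Check each constraint at x*: feedstock 72/72 (tight); cooling 72/91 (slack 19); reactor time 144/144 (tight).
Slack constraints have shadow price 0 (complementary slackness).
From A_Bᵀ y = c: 1·y_feedstock + 3·y_reactor time = 8; 4·y_feedstock + 3·y_reactor time = 23.
→ y_feedstock = 5 and y_reactor time = 1.
Reduced cost of compound C: c₃ − yᵀa₃ = 20 − (5·5 + 1·1) = 20 − 26 = -6.

-6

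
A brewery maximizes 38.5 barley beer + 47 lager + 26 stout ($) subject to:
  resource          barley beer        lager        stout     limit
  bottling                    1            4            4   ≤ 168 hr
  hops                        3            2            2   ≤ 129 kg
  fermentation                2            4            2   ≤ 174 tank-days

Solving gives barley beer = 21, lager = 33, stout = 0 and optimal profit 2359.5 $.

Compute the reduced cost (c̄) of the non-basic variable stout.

Binding: hops and fermentation. Non-binding: bottling (15 unused).
By complementary slackness, y = 0 for the non-binding constraint.
From A_Bᵀ y = c: 3·y_hops + 2·y_fermentation = 38.5; 2·y_hops + 4·y_fermentation = 47.
→ y_hops = 7.5 and y_fermentation = 8.
Reduced cost of stout: c₃ − yᵀa₃ = 26 − (7.5·2 + 8·2) = 26 − 31 = -5.

-5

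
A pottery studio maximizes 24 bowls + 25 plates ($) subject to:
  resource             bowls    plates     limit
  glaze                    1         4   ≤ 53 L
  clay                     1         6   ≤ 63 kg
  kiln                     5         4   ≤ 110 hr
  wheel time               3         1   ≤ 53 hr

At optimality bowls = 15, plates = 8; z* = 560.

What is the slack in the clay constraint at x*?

clay used = 1·15 + 6·8 = 63; slack = 63 − 63 = 0.

0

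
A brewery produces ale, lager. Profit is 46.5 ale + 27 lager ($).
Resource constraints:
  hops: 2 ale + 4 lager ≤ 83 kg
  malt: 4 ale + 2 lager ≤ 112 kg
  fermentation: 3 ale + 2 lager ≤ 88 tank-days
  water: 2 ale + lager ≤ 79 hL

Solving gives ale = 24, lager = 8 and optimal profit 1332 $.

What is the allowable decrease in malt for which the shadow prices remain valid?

Binding constraints: malt, fermentation. The basis is B = [[4,2],[3,2]] with det 2.
Per unit decrease in malt, x* moves by d = (-1, 1.5).
The basis stays optimal until hops becomes binding; allowable decrease = 0.75 kg.

0.75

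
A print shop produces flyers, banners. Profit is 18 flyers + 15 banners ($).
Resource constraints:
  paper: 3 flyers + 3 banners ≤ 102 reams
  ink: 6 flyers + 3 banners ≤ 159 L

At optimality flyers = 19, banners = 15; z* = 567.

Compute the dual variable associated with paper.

Check each constraint at x*: paper 102/102 (tight); ink 159/159 (tight).
Dual feasibility on the basic columns requires 3·y_paper + 6·y_ink = 18, 3·y_paper + 3·y_ink = 15.
This yields shadow prices y_paper = 4, y_ink = 1.
Shadow price of paper = 4.

4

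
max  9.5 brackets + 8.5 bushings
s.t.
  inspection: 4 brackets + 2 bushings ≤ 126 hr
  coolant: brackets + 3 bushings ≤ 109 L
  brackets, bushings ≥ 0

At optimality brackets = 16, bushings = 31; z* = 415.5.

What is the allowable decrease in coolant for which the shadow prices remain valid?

77.5

Binding constraints: inspection, coolant. The basis is B = [[4,2],[1,3]] with det 10.
Per unit decrease in coolant, x* moves by d = (0.2, -0.4).
The basis stays optimal until bushings reaches 0; allowable decrease = 77.5 L.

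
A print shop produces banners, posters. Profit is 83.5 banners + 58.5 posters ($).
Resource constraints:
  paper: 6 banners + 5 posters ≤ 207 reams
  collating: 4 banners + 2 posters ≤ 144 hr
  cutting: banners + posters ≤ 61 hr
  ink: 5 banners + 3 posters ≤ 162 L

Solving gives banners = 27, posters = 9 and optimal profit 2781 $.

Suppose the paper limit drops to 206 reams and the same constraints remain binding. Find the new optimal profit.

At the optimum: paper uses 207 of 207 (binding); collating uses 126 of 144 (slack = 18); cutting uses 36 of 61 (slack = 25); ink uses 162 of 162 (binding).
Since collating, cutting are not tight, their duals are 0.
From A_Bᵀ y = c: 6·y_paper + 5·y_ink = 83.5; 5·y_paper + 3·y_ink = 58.5.
Solving: y_paper = 6, y_ink = 9.5.
Δz = y_paper·Δb = 6 × (-1) = -6, so new z* = 2781 − 6 = 2775.

2775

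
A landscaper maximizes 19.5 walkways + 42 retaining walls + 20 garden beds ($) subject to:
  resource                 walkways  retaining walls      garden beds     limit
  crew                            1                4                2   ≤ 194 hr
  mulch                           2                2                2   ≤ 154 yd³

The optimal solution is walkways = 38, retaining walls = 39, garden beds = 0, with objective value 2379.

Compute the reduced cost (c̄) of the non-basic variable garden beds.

Check each constraint at x*: crew 194/194 (tight); mulch 154/154 (tight).
Dual feasibility on the basic columns requires 1·y_crew + 2·y_mulch = 19.5, 4·y_crew + 2·y_mulch = 42.
Solving: y_crew = 7.5, y_mulch = 6.
Reduced cost of garden beds: c₃ − yᵀa₃ = 20 − (7.5·2 + 6·2) = 20 − 27 = -7.

-7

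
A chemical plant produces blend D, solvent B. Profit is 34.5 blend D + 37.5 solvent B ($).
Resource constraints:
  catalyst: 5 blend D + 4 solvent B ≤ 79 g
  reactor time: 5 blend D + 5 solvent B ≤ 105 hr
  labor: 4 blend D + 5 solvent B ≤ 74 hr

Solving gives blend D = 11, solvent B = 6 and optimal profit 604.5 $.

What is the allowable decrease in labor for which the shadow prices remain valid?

10.8

Binding constraints: catalyst, labor. The basis is B = [[5,4],[4,5]] with det 9.
Per unit decrease in labor, x* moves by d = (0.4444, -0.5556).
The basis stays optimal until solvent B reaches 0; allowable decrease = 10.8 hr.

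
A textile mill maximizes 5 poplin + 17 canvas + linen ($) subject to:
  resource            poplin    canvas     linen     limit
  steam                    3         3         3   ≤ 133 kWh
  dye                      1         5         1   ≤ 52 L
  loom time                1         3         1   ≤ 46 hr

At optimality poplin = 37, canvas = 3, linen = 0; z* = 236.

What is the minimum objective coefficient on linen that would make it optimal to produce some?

5

Binding: dye and loom time. Non-binding: steam (13 unused).
By complementary slackness, y = 0 for the non-binding constraint.
From A_Bᵀ y = c: 1·y_dye + 1·y_loom time = 5; 5·y_dye + 3·y_loom time = 17.
→ y_dye = 1 and y_loom time = 4.
linen enters the basis when its profit ≥ yᵀa₃ = 1·1 + 4·1 = 5.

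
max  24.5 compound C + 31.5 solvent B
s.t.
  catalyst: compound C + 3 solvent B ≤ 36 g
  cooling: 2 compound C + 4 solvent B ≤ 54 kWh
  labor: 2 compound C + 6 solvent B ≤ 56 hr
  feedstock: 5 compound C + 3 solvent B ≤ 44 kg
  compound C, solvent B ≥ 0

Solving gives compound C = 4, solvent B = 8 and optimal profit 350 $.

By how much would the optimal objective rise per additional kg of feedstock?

3.5

At the optimum: catalyst uses 28 of 36 (slack = 8); cooling uses 40 of 54 (slack = 14); labor uses 56 of 56 (binding); feedstock uses 44 of 44 (binding).
Slack constraints have shadow price 0 (complementary slackness).
From A_Bᵀ y = c: 2·y_labor + 5·y_feedstock = 24.5; 6·y_labor + 3·y_feedstock = 31.5.
Solving: y_labor = 3.5, y_feedstock = 3.5.
Shadow price of feedstock = 3.5.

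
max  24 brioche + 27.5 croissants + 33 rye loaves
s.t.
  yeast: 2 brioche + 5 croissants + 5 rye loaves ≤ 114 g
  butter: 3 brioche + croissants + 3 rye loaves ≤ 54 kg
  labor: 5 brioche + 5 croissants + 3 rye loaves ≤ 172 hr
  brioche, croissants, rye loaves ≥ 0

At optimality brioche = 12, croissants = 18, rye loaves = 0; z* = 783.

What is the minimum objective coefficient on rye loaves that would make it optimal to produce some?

37.5

Binding: yeast and butter. Non-binding: labor (22 unused).
Since labor is not tight, its dual is 0.
The binding rows give the dual system: 2·y_yeast + 3·y_butter = 24 and 5·y_yeast + 1·y_butter = 27.5.
Solving: y_yeast = 4.5, y_butter = 5.
rye loaves enters the basis when its profit ≥ yᵀa₃ = 4.5·5 + 5·3 = 37.5.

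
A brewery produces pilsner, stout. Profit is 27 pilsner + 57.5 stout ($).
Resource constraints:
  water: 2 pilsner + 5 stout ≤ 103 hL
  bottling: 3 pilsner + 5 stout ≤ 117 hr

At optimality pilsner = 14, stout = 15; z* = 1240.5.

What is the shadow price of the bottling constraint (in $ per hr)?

4

Check each constraint at x*: water 103/103 (tight); bottling 117/117 (tight).
From A_Bᵀ y = c: 2·y_water + 3·y_bottling = 27; 5·y_water + 5·y_bottling = 57.5.
This yields shadow prices y_water = 7.5, y_bottling = 4.
Shadow price of bottling = 4.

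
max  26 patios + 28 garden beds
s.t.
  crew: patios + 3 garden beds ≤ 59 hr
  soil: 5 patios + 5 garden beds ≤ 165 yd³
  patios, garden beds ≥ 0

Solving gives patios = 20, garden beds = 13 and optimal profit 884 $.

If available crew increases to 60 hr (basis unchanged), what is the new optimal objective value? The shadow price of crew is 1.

885

Δb = 1, so new z* = 884 + (1)·(1) = 884 + 1 = 885.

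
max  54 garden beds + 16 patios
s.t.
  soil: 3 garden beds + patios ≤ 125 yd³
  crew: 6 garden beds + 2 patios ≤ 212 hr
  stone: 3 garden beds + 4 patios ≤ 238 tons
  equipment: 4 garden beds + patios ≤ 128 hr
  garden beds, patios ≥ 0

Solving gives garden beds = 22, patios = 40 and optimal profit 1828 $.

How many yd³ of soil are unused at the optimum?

19

soil used = 3·22 + 1·40 = 106; slack = 125 − 106 = 19.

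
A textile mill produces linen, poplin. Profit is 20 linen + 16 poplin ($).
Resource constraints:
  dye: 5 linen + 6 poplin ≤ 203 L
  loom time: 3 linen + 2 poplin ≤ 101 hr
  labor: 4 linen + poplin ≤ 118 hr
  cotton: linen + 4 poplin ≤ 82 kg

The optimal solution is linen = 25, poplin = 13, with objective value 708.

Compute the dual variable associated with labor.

0

Binding: dye and loom time. Non-binding: labor (5 unused), cotton (5 unused).
Since labor, cotton are not tight, their duals are 0.
From A_Bᵀ y = c: 5·y_dye + 3·y_loom time = 20; 6·y_dye + 2·y_loom time = 16.
→ y_dye = 1 and y_loom time = 5.
Shadow price of labor = 0.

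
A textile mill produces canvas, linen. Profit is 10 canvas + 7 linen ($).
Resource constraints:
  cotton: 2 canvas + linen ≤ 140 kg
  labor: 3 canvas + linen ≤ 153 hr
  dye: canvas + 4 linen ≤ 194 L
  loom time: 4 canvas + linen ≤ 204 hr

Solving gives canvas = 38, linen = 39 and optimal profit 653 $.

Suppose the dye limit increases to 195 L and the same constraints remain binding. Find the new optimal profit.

654

Check each constraint at x*: cotton 115/140 (slack 25); labor 153/153 (tight); dye 194/194 (tight); loom time 191/204 (slack 13).
Slack constraints have shadow price 0 (complementary slackness).
Dual feasibility on the basic columns requires 3·y_labor + 1·y_dye = 10, 1·y_labor + 4·y_dye = 7.
→ y_labor = 3 and y_dye = 1.
Δz = y_dye·Δb = 1 × (1) = 1, so new z* = 653 + 1 = 654.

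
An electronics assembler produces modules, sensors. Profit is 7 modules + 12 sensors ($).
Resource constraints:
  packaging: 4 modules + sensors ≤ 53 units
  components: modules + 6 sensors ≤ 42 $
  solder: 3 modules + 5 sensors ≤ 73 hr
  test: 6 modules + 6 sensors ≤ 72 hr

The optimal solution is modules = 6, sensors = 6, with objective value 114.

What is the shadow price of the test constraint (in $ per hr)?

At the optimum: packaging uses 30 of 53 (slack = 23); components uses 42 of 42 (binding); solder uses 48 of 73 (slack = 25); test uses 72 of 72 (binding).
Since packaging, solder are not tight, their duals are 0.
Dual feasibility on the basic columns requires 1·y_components + 6·y_test = 7, 6·y_components + 6·y_test = 12.
This yields shadow prices y_components = 1, y_test = 1.
Shadow price of test = 1.

1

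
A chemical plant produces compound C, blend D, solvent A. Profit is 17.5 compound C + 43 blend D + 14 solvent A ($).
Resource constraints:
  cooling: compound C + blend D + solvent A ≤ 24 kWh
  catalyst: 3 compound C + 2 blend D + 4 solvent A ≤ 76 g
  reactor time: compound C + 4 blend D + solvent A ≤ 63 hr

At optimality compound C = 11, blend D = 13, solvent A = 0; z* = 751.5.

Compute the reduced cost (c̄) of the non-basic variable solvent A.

-3.5

Binding: cooling and reactor time. Non-binding: catalyst (17 unused).
Slack constraints have shadow price 0 (complementary slackness).
The binding rows give the dual system: 1·y_cooling + 1·y_reactor time = 17.5 and 1·y_cooling + 4·y_reactor time = 43.
→ y_cooling = 9 and y_reactor time = 8.5.
Reduced cost of solvent A: c₃ − yᵀa₃ = 14 − (9·1 + 8.5·1) = 14 − 17.5 = -3.5.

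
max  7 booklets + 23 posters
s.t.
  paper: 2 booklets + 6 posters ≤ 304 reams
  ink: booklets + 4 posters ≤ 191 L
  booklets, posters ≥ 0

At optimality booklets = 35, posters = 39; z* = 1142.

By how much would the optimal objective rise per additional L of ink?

Check each constraint at x*: paper 304/304 (tight); ink 191/191 (tight).
From A_Bᵀ y = c: 2·y_paper + 1·y_ink = 7; 6·y_paper + 4·y_ink = 23.
→ y_paper = 2.5 and y_ink = 2.
Shadow price of ink = 2.

2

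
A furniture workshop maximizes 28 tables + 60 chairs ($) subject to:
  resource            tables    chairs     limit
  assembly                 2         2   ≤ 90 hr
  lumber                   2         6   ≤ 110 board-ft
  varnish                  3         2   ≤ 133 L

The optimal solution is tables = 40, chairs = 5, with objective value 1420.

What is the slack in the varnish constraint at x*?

3

varnish used = 3·40 + 2·5 = 130; slack = 133 − 130 = 3.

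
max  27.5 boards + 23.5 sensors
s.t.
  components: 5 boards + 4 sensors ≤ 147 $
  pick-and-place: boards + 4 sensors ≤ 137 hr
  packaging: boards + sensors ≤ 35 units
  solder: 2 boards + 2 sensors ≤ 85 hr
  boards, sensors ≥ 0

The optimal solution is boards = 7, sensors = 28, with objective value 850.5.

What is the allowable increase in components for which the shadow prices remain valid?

Binding constraints: components, packaging. The basis is B = [[5,4],[1,1]] with det 1.
Per unit increase in components, x* moves by d = (1, -1).
The basis stays optimal until sensors reaches 0; allowable increase = 28 $.

28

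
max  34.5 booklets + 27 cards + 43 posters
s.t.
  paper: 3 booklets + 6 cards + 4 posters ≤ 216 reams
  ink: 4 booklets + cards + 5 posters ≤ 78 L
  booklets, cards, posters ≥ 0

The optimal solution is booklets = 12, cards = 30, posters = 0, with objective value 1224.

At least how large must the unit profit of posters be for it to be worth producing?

Check each constraint at x*: paper 216/216 (tight); ink 78/78 (tight).
From A_Bᵀ y = c: 3·y_paper + 4·y_ink = 34.5; 6·y_paper + 1·y_ink = 27.
Solving: y_paper = 3.5, y_ink = 6.
posters enters the basis when its profit ≥ yᵀa₃ = 3.5·4 + 6·5 = 44.

44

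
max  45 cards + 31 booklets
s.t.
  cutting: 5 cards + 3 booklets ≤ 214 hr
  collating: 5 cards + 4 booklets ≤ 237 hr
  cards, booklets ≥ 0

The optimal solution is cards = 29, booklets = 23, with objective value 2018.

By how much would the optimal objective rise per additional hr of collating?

Both cutting and collating are binding at x*.
From A_Bᵀ y = c: 5·y_cutting + 5·y_collating = 45; 3·y_cutting + 4·y_collating = 31.
This yields shadow prices y_cutting = 5, y_collating = 4.
Shadow price of collating = 4.

4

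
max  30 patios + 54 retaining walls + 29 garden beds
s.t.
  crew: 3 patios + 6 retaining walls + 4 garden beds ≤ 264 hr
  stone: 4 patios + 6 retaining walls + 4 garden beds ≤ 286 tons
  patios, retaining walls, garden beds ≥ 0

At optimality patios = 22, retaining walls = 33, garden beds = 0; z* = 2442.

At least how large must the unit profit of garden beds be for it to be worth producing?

36

Check each constraint at x*: crew 264/264 (tight); stone 286/286 (tight).
Dual feasibility on the basic columns requires 3·y_crew + 4·y_stone = 30, 6·y_crew + 6·y_stone = 54.
Solving: y_crew = 6, y_stone = 3.
garden beds enters the basis when its profit ≥ yᵀa₃ = 6·4 + 3·4 = 36.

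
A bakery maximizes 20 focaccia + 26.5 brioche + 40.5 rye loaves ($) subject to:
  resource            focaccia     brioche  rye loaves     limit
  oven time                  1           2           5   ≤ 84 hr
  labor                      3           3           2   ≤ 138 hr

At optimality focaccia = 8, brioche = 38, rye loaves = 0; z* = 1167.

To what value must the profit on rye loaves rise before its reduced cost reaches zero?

Check each constraint at x*: oven time 84/84 (tight); labor 138/138 (tight).
The binding rows give the dual system: 1·y_oven time + 3·y_labor = 20 and 2·y_oven time + 3·y_labor = 26.5.
This yields shadow prices y_oven time = 6.5, y_labor = 4.5.
rye loaves enters the basis when its profit ≥ yᵀa₃ = 6.5·5 + 4.5·2 = 41.5.

41.5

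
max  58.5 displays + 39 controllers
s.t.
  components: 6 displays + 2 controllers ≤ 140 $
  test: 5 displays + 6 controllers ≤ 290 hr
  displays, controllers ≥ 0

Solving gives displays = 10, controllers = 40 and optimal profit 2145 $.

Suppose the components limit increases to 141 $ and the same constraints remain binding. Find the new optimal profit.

2151

At the optimum: components uses 140 of 140 (binding); test uses 290 of 290 (binding).
Dual feasibility on the basic columns requires 6·y_components + 5·y_test = 58.5, 2·y_components + 6·y_test = 39.
→ y_components = 6 and y_test = 4.5.
Δz = y_components·Δb = 6 × (1) = 6, so new z* = 2145 + 6 = 2151.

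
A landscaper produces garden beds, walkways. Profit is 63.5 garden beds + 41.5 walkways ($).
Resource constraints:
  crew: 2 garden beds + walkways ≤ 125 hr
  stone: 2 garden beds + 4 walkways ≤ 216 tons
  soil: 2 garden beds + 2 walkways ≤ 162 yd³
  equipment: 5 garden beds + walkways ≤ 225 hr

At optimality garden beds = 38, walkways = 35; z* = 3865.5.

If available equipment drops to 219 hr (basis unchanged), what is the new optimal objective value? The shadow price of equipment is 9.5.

3808.5

Δb = -6, so new z* = 3865.5 + (9.5)·(-6) = 3865.5 − 57 = 3808.5.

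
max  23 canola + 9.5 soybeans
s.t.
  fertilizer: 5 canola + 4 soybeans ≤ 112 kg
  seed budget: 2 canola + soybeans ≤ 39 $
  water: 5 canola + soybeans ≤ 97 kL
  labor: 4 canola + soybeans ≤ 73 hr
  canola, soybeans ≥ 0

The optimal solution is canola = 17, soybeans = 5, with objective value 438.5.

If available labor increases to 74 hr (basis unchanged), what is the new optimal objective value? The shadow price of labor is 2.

440.5

Δb = 1, so new z* = 438.5 + (2)·(1) = 438.5 + 2 = 440.5.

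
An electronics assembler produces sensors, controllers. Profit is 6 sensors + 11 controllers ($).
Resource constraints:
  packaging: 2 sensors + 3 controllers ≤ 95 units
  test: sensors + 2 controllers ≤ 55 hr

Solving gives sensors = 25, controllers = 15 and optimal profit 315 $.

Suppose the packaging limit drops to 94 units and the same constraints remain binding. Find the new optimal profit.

314

Check each constraint at x*: packaging 95/95 (tight); test 55/55 (tight).
From A_Bᵀ y = c: 2·y_packaging + 1·y_test = 6; 3·y_packaging + 2·y_test = 11.
This yields shadow prices y_packaging = 1, y_test = 4.
Δz = y_packaging·Δb = 1 × (-1) = -1, so new z* = 315 − 1 = 314.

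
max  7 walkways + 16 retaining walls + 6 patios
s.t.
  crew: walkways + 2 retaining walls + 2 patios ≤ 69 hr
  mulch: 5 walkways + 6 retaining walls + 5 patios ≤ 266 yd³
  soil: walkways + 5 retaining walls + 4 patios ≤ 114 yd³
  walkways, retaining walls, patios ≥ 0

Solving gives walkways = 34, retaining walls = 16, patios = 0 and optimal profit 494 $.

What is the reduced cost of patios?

-7

Check each constraint at x*: crew 66/69 (slack 3); mulch 266/266 (tight); soil 114/114 (tight).
Slack constraints have shadow price 0 (complementary slackness).
Dual feasibility on the basic columns requires 5·y_mulch + 1·y_soil = 7, 6·y_mulch + 5·y_soil = 16.
This yields shadow prices y_mulch = 1, y_soil = 2.
Reduced cost of patios: c₃ − yᵀa₃ = 6 − (1·5 + 2·4) = 6 − 13 = -7.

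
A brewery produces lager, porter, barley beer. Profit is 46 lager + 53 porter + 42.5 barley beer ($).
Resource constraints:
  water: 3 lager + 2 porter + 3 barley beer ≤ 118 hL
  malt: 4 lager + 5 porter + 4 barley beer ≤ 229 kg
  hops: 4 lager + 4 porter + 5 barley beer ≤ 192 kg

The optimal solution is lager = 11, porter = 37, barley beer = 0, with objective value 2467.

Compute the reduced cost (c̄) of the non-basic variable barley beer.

-8

Check each constraint at x*: water 107/118 (slack 11); malt 229/229 (tight); hops 192/192 (tight).
Slack constraints have shadow price 0 (complementary slackness).
From A_Bᵀ y = c: 4·y_malt + 4·y_hops = 46; 5·y_malt + 4·y_hops = 53.
This yields shadow prices y_malt = 7, y_hops = 4.5.
Reduced cost of barley beer: c₃ − yᵀa₃ = 42.5 − (7·4 + 4.5·5) = 42.5 − 50.5 = -8.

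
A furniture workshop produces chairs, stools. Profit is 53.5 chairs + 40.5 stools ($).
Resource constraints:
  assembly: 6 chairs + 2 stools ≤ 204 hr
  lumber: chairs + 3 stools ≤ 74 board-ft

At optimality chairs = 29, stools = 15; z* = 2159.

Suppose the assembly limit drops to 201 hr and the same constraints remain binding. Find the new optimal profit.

2136.5

Both assembly and lumber are binding at x*.
Dual feasibility on the basic columns requires 6·y_assembly + 1·y_lumber = 53.5, 2·y_assembly + 3·y_lumber = 40.5.
→ y_assembly = 7.5 and y_lumber = 8.5.
Δz = y_assembly·Δb = 7.5 × (-3) = -22.5, so new z* = 2159 − 22.5 = 2136.5.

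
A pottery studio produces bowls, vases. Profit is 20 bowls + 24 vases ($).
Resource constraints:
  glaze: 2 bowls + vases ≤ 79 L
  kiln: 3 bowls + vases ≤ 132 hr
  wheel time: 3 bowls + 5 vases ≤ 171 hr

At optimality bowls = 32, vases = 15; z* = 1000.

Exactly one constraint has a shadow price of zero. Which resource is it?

glaze: 79/79 (binding)
kiln: 111/132 (slack 21)
wheel time: 171/171 (binding)
By complementary slackness, a constraint with positive slack has shadow price 0 → kiln.

kiln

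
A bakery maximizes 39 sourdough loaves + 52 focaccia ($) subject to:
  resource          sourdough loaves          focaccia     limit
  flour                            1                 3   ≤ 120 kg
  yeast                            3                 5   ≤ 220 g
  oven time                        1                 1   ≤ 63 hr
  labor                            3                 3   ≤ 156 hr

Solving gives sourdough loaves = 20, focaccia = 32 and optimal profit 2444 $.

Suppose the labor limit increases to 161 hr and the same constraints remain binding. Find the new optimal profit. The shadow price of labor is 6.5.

2476.5

Δb = 5, so new z* = 2444 + (6.5)·(5) = 2444 + 32.5 = 2476.5.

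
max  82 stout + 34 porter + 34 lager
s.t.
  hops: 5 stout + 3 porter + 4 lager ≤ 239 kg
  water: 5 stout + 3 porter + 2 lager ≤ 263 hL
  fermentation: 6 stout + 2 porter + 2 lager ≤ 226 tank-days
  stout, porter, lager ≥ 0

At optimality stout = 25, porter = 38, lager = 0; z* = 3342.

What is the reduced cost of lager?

Check each constraint at x*: hops 239/239 (tight); water 239/263 (slack 24); fermentation 226/226 (tight).
By complementary slackness, y = 0 for the non-binding constraint.
Dual feasibility on the basic columns requires 5·y_hops + 6·y_fermentation = 82, 3·y_hops + 2·y_fermentation = 34.
→ y_hops = 5 and y_fermentation = 9.5.
Reduced cost of lager: c₃ − yᵀa₃ = 34 − (5·4 + 9.5·2) = 34 − 39 = -5.

-5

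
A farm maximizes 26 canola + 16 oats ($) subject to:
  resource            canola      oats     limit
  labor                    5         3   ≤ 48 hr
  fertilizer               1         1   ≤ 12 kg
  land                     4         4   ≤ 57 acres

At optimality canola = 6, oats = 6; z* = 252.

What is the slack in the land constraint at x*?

9

land used = 4·6 + 4·6 = 48; slack = 57 − 48 = 9.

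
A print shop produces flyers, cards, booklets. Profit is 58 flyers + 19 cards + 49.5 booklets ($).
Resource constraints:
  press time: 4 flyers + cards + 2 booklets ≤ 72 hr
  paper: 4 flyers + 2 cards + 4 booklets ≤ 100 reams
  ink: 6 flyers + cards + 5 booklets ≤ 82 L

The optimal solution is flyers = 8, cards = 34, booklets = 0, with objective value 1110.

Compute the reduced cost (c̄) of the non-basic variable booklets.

-3.5

Binding: paper and ink. Non-binding: press time (6 unused).
Slack constraints have shadow price 0 (complementary slackness).
Dual feasibility on the basic columns requires 4·y_paper + 6·y_ink = 58, 2·y_paper + 1·y_ink = 19.
This yields shadow prices y_paper = 7, y_ink = 5.
Reduced cost of booklets: c₃ − yᵀa₃ = 49.5 − (7·4 + 5·5) = 49.5 − 53 = -3.5.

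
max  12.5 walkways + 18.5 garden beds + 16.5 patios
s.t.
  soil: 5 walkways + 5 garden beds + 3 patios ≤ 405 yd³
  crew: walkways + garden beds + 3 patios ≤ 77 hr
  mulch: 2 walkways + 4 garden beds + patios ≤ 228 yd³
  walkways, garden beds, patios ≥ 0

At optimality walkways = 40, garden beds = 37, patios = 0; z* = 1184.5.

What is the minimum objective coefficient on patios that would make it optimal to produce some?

22.5

At the optimum: soil uses 385 of 405 (slack = 20); crew uses 77 of 77 (binding); mulch uses 228 of 228 (binding).
Since soil is not tight, its dual is 0.
Dual feasibility on the basic columns requires 1·y_crew + 2·y_mulch = 12.5, 1·y_crew + 4·y_mulch = 18.5.
Solving: y_crew = 6.5, y_mulch = 3.
patios enters the basis when its profit ≥ yᵀa₃ = 6.5·3 + 3·1 = 22.5.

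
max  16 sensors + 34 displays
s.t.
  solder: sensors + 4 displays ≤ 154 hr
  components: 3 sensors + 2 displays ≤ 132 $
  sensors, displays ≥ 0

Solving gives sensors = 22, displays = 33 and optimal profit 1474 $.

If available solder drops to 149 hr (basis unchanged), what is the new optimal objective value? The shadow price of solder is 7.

Δb = -5, so new z* = 1474 + (7)·(-5) = 1474 − 35 = 1439.

1439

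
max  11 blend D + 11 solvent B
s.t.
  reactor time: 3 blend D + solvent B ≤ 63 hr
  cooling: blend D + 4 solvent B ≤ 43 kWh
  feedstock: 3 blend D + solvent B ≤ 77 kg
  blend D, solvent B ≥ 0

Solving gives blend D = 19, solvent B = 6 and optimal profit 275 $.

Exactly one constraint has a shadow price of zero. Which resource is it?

reactor time: 63/63 (binding)
cooling: 43/43 (binding)
feedstock: 63/77 (slack 14)
By complementary slackness, a constraint with positive slack has shadow price 0 → feedstock.

feedstock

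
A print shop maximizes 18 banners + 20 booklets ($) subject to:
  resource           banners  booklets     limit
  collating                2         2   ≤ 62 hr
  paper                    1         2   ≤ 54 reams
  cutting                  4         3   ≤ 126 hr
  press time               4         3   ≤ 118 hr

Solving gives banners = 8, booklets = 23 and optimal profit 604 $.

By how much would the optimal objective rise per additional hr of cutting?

0

Binding: collating and paper. Non-binding: cutting (25 unused), press time (17 unused).
Slack constraints have shadow price 0 (complementary slackness).
The binding rows give the dual system: 2·y_collating + 1·y_paper = 18 and 2·y_collating + 2·y_paper = 20.
Solving: y_collating = 8, y_paper = 2.
Shadow price of cutting = 0.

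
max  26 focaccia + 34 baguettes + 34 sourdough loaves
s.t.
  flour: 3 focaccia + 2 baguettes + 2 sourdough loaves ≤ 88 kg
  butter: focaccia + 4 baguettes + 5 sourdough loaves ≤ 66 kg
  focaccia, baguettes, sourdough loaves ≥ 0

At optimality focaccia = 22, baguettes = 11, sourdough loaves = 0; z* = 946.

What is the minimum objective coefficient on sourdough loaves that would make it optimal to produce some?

At the optimum: flour uses 88 of 88 (binding); butter uses 66 of 66 (binding).
The binding rows give the dual system: 3·y_flour + 1·y_butter = 26 and 2·y_flour + 4·y_butter = 34.
→ y_flour = 7 and y_butter = 5.
sourdough loaves enters the basis when its profit ≥ yᵀa₃ = 7·2 + 5·5 = 39.

39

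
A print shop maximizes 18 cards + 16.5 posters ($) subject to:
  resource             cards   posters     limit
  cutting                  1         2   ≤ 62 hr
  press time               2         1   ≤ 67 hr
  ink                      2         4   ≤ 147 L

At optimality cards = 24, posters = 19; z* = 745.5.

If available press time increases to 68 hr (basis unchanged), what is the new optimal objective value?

Check each constraint at x*: cutting 62/62 (tight); press time 67/67 (tight); ink 124/147 (slack 23).
By complementary slackness, y = 0 for the non-binding constraint.
From A_Bᵀ y = c: 1·y_cutting + 2·y_press time = 18; 2·y_cutting + 1·y_press time = 16.5.
→ y_cutting = 5 and y_press time = 6.5.
Δz = y_press time·Δb = 6.5 × (1) = 6.5, so new z* = 745.5 + 6.5 = 752.

752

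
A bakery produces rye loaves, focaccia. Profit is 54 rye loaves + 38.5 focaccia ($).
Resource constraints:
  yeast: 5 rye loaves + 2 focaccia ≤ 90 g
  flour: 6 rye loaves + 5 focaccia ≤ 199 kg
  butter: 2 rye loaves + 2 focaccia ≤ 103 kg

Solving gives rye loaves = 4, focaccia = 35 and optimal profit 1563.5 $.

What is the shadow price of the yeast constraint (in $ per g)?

3

Check each constraint at x*: yeast 90/90 (tight); flour 199/199 (tight); butter 78/103 (slack 25).
By complementary slackness, y = 0 for the non-binding constraint.
From A_Bᵀ y = c: 5·y_yeast + 6·y_flour = 54; 2·y_yeast + 5·y_flour = 38.5.
This yields shadow prices y_yeast = 3, y_flour = 6.5.
Shadow price of yeast = 3.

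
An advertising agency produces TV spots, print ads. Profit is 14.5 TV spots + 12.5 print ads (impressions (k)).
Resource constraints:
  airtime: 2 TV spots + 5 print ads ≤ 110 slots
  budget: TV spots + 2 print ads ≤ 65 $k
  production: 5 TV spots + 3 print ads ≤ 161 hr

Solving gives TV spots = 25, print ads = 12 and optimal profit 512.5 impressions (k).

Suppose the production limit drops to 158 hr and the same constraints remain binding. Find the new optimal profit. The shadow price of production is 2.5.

Δb = -3, so new z* = 512.5 + (2.5)·(-3) = 512.5 − 7.5 = 505.

505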